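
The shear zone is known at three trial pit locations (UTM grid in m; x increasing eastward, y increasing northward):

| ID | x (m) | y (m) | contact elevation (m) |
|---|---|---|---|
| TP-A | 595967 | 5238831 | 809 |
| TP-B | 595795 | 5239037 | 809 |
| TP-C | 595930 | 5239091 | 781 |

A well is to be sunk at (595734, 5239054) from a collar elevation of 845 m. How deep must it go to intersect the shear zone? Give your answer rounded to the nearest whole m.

Let the plane be z = a·x + b·y + c.
TP-B−TP-A: −172a + 206b = 0;  TP-C−TP-A: −37a + 260b = −28.
Solving gives a = −0.15548008, b = −0.12981832.
Then c = 809 − a·595967 − b·5238831 = 773566.23.
At (595734, 5239054): z_contact = −92624.8 − 680125.2 + 773566.23 = 816.3 m.
Depth below ground = 845 − 816.3 = 29 m.

29 m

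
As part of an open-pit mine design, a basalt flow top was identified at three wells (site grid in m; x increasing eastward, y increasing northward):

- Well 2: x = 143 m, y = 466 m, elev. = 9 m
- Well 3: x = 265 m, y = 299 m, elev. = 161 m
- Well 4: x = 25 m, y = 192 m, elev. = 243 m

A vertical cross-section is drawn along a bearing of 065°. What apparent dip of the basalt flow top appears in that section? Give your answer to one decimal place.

18.1°

Two edge vectors: Well 2→Well 3 = (122, -167, 152), Well 2→Well 4 = (-118, -274, 234).
Normal n = (Well 2→Well 3) × (Well 2→Well 4) = (2570, -46484, -53134).
So ∂z/∂x = −n_x/n_z = 0.04837 and ∂z/∂y = −n_y/n_z = −0.87484.
Unit vector along 065° is (sin 65°, cos 65°) = (0.9063, 0.4226).
Slope in that direction = a·(0.9063) + b·(0.4226) = −0.32589.
Apparent dip = arctan|0.32589| = 18.1° (true dip is 41.2°, so apparent ≤ true as expected).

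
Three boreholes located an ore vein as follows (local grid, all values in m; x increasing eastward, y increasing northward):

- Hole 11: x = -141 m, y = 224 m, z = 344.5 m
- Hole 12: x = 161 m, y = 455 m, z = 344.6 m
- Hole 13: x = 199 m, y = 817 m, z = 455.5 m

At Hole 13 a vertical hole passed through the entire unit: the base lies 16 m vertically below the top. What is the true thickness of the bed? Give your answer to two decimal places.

14.76 m

Let the plane be z = a·x + b·y + c.
Hole 12−Hole 11: 302a + 231b = 0.1;  Hole 13−Hole 11: 340a + 593b = 111.
Solving gives a = −0.25443, b = 0.33306.
|∇z| = √(a²+b²) = 0.41912, so dip δ = arctan(0.41912) = 22.74°.
True thickness = vertical thickness × cos δ = 16 × cos 22.74° = 14.76 m.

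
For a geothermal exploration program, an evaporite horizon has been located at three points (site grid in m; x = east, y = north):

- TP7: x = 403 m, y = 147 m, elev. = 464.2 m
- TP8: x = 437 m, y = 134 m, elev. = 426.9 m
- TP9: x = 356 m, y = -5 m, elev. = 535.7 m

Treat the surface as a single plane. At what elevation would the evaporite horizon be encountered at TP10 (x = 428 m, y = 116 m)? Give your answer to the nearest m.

439 m

Two edge vectors: TP7→TP8 = (34, -13, -37.3), TP7→TP9 = (-47, -152, 71.5).
Normal n = (TP7→TP8) × (TP7→TP9) = (-6599.1, -677.9, -5779).
So ∂z/∂x = −n_x/n_z = −1.14191 and ∂z/∂y = −n_y/n_z = −0.11730.
Intercept c from TP7: 464.2 + 460.19 + 17.24 = 941.63.
At (428, 116): z = −488.7 − 13.6 + 941.63 = 439.3 m.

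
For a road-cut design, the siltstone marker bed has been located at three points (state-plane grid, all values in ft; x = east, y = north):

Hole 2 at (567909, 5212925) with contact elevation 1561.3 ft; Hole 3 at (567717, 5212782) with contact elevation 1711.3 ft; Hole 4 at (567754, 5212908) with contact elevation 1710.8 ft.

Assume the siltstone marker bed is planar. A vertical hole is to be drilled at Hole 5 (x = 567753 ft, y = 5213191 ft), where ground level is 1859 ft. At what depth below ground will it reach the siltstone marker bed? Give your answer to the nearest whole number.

66 ft

Let the plane be z = a·x + b·y + c.
Hole 3−Hole 2: −192a − 143b = 150;  Hole 4−Hole 2: −155a − 17b = 149.5.
Solving gives a = −0.99616422, b = 0.28855616.
Then c = 1561.3 − a·567909 − b·5212925 = −936929.70.
At (567753, 5213191): z_contact = −565575.2 + 1504298.4 − 936929.70 = 1793.5 ft.
Depth below ground = 1859 − 1793.5 = 66 ft.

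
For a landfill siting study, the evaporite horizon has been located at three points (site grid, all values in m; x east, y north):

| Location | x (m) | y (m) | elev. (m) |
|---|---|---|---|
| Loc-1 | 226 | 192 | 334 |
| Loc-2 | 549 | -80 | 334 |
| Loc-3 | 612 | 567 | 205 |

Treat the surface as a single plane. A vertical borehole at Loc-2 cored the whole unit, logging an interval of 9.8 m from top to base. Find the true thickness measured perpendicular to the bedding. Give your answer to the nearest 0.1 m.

9.5 m

Let the plane be z = a·x + b·y + c.
Loc-2−Loc-1: 323a − 272b = 0;  Loc-3−Loc-1: 386a + 375b = −129.
Solving gives a = −0.15518, b = −0.18427.
|∇z| = √(a²+b²) = 0.24091, so dip δ = arctan(0.24091) = 13.54°.
True thickness = vertical thickness × cos δ = 9.8 × cos 13.54° = 9.5 m.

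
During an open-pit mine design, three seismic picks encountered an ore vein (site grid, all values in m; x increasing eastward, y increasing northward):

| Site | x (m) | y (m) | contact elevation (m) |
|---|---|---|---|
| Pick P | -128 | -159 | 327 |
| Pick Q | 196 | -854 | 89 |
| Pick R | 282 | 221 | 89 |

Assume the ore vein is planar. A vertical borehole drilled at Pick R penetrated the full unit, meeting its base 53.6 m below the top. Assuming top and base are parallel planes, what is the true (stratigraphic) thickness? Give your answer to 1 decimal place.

Two edge vectors: Pick P→Pick Q = (324, -695, -238), Pick P→Pick R = (410, 380, -238).
Normal n = (Pick P→Pick Q) × (Pick P→Pick R) = (255850, -20468, 408070).
So ∂z/∂x = −n_x/n_z = −0.62698 and ∂z/∂y = −n_y/n_z = 0.05016.
|∇z| = √(a²+b²) = 0.62898, so dip δ = arctan(0.62898) = 32.17°.
True thickness = vertical thickness × cos δ = 53.6 × cos 32.17° = 45.4 m.

45.4 m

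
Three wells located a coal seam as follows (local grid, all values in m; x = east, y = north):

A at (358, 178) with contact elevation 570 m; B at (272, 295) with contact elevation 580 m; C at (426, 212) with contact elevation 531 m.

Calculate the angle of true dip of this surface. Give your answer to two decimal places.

27.17°

Two edge vectors: A→B = (-86, 117, 10), A→C = (68, 34, -39).
Normal n = (A→B) × (A→C) = (-4903, -2674, -10880).
So ∂z/∂x = −n_x/n_z = −0.45064 and ∂z/∂y = −n_y/n_z = −0.24577.
Gradient magnitude |∇z| = √(a² + b²) = √(0.20308 + 0.06040) = 0.51331.
True dip = arctan(0.51331) = 27.17°, dipping toward ENE (azimuth ≈ 061°).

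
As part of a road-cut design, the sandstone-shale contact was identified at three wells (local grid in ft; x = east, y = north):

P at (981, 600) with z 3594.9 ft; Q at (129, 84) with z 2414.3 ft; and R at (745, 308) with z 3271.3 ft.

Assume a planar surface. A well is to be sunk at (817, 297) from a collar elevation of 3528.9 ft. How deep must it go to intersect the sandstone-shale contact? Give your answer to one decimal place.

Two edge vectors: P→Q = (-852, -516, -1180.6), P→R = (-236, -292, -323.6).
Normal n = (P→Q) × (P→R) = (-177757.6, 2914.4, 127008).
So ∂z/∂x = −n_x/n_z = 1.39958 and ∂z/∂y = −n_y/n_z = −0.02295.
Intercept c from P: 3594.9 − 1372.99 + 13.77 = 2235.68.
At (817, 297): z_contact = 1143.46 − 6.82 + 2235.68 = 3372.32 ft.
Depth below ground = 3528.9 − 3372.32 = 156.6 ft.

156.6 ft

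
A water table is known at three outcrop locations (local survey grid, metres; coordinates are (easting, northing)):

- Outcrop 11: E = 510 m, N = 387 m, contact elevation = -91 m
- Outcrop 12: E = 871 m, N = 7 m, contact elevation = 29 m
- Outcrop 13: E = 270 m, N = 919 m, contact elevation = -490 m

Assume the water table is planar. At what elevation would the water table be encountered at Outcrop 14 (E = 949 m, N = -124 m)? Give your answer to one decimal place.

Two edge vectors: Outcrop 11→Outcrop 12 = (361, -380, 120), Outcrop 11→Outcrop 13 = (-240, 532, -399).
Normal n = (Outcrop 11→Outcrop 12) × (Outcrop 11→Outcrop 13) = (87780, 115239, 100852).
So ∂z/∂E = −n_x/n_z = −0.87038 and ∂z/∂N = −n_y/n_z = −1.14265.
Intercept c from Outcrop 11: -91 + 443.90 + 442.21 = 795.10.
At (949, -124): z = −826.0 + 141.7 + 795.10 = 110.8 m.

110.8 m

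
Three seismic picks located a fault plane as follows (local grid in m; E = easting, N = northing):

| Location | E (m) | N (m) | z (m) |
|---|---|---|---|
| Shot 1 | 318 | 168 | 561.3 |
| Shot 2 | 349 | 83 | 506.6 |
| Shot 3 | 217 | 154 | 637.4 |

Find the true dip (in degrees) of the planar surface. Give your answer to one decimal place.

41.2°

Two edge vectors: Shot 1→Shot 2 = (31, -85, -54.7), Shot 1→Shot 3 = (-101, -14, 76.1).
Normal n = (Shot 1→Shot 2) × (Shot 1→Shot 3) = (-7234.3, 3165.6, -9019).
So ∂z/∂E = −n_x/n_z = −0.80212 and ∂z/∂N = −n_y/n_z = 0.35099.
Gradient magnitude |∇z| = √(a² + b²) = √(0.64339 + 0.12320) = 0.87555.
True dip = arctan(0.87555) = 41.2°, dipping toward ESE (azimuth ≈ 114°).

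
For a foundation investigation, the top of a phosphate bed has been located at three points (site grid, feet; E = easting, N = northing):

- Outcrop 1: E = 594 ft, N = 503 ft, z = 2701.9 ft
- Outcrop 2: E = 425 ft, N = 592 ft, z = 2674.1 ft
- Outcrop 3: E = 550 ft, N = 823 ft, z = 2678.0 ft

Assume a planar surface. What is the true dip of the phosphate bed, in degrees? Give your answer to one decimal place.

8.3°

Two edge vectors: Outcrop 1→Outcrop 2 = (-169, 89, -27.8), Outcrop 1→Outcrop 3 = (-44, 320, -23.9).
Normal n = (Outcrop 1→Outcrop 2) × (Outcrop 1→Outcrop 3) = (6768.9, -2815.9, -50164).
So ∂z/∂E = −n_x/n_z = 0.13494 and ∂z/∂N = −n_y/n_z = −0.05613.
Gradient magnitude |∇z| = √(a² + b²) = √(0.01821 + 0.00315) = 0.14615.
True dip = arctan(0.14615) = 8.3°, dipping toward WNW (azimuth ≈ 293°).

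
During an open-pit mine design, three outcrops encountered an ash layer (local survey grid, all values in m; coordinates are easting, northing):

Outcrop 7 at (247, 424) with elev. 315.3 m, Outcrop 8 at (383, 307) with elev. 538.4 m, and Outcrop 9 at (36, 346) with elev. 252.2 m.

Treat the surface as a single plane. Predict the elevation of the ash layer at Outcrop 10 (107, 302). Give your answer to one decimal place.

Two edge vectors: Outcrop 7→Outcrop 8 = (136, -117, 223.1), Outcrop 7→Outcrop 9 = (-211, -78, -63.1).
Normal n = (Outcrop 7→Outcrop 8) × (Outcrop 7→Outcrop 9) = (24784.5, -38492.5, -35295).
So ∂z/∂easting = −n_x/n_z = 0.70221 and ∂z/∂northing = −n_y/n_z = −1.09059.
Intercept c from Outcrop 7: 315.3 − 173.45 + 462.41 = 604.27.
At (107, 302): z = 75.1 − 329.4 + 604.27 = 350.0 m.

350.0 m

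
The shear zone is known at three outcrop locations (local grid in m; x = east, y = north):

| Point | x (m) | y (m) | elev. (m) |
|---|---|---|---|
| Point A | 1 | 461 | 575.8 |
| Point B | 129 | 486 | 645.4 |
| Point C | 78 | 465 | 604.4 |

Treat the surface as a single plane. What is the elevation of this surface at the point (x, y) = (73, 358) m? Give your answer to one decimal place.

Let the plane be z = a·x + b·y + c.
Point B−Point A: 128a + 25b = 69.6;  Point C−Point A: 77a + 4b = 28.6.
Solving gives a = 0.30899, b = 1.20198.
Then c = 575.8 − a·1 − b·461 = 21.38.
At (73, 358): z = 22.6 + 430.3 + 21.38 = 474.2 m.

474.2 m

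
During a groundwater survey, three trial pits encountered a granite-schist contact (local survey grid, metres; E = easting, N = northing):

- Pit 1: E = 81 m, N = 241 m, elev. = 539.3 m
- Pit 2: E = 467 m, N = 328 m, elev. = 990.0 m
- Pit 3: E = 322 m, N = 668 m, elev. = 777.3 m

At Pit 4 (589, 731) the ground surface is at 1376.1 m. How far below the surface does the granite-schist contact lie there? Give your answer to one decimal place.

Let the plane be z = a·E + b·N + c.
Pit 2−Pit 1: 386a + 87b = 450.7;  Pit 3−Pit 1: 241a + 427b = 238.
Solving gives a = 1.19386, b = −0.11644.
Then c = 539.3 − a·81 − b·241 = 470.66.
At (589, 731): z_contact = 703.18 − 85.12 + 470.66 = 1088.73 m.
Depth below ground = 1376.1 − 1088.73 = 287.4 m.

287.4 m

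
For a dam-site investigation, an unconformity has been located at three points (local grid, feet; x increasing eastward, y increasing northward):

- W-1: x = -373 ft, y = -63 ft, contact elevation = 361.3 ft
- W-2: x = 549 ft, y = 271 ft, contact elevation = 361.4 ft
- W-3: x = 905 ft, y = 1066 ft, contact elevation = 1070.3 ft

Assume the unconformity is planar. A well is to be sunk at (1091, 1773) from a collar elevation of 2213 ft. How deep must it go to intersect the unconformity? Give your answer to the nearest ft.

462 ft

Let the plane be z = a·x + b·y + c.
W-2−W-1: 922a + 334b = 0.1;  W-3−W-1: 1278a + 1129b = 709.
Solving gives a = −0.38544, b = 1.06430.
Then c = 361.3 − a·-373 − b·-63 = 284.58.
At (1091, 1773): z_contact = −420.5 + 1887.0 + 284.58 = 1751.1 ft.
Depth below ground = 2213 − 1751.1 = 462 ft.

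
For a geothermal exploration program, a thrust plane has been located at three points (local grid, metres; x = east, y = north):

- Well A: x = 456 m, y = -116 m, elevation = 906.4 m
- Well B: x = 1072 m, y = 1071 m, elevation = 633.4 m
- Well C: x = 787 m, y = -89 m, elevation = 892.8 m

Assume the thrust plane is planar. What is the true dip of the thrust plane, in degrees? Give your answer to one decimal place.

Two edge vectors: Well A→Well B = (616, 1187, -273), Well A→Well C = (331, 27, -13.6).
Normal n = (Well A→Well B) × (Well A→Well C) = (-8772.2, -81985.4, -376265).
So ∂z/∂x = −n_x/n_z = −0.02331 and ∂z/∂y = −n_y/n_z = −0.21789.
Gradient magnitude |∇z| = √(a² + b²) = √(0.00054 + 0.04748) = 0.21914.
True dip = arctan(0.21914) = 12.4°, dipping toward N (azimuth ≈ 006°).

12.4°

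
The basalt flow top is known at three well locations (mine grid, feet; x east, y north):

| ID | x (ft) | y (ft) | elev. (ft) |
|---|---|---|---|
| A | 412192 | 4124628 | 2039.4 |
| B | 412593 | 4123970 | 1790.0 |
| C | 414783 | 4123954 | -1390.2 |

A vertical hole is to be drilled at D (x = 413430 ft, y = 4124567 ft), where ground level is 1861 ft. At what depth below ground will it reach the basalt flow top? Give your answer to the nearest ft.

Two edge vectors: A→B = (401, -658, -249.4), A→C = (2591, -674, -3429.6).
Normal n = (A→B) × (A→C) = (2088581.2, 729074.2, 1434604).
So ∂z/∂x = −n_x/n_z = −1.45585904 and ∂z/∂y = −n_y/n_z = −0.50820589.
Intercept c from A: 2039.4 + 600093.45 + 2096160.24 = 2698293.08.
At (413430, 4124567): z_contact = −601895.8 − 2096129.2 + 2698293.08 = 268.0 ft.
Depth below ground = 1861 − 268.0 = 1593 ft.

1593 ft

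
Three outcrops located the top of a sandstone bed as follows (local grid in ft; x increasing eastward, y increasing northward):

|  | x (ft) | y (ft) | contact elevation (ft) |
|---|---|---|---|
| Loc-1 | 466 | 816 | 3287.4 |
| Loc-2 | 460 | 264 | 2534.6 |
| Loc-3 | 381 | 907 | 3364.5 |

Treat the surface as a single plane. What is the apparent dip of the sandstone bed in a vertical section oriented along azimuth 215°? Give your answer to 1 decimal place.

55.0°

Two edge vectors: Loc-1→Loc-2 = (-6, -552, -752.8), Loc-1→Loc-3 = (-85, 91, 77.1).
Normal n = (Loc-1→Loc-2) × (Loc-1→Loc-3) = (25945.6, 64450.6, -47466).
So ∂z/∂x = −n_x/n_z = 0.54661 and ∂z/∂y = −n_y/n_z = 1.35783.
Unit vector along 215° is (sin 215°, cos 215°) = (-0.5736, -0.8192).
Slope in that direction = a·(-0.5736) + b·(-0.8192) = −1.42579.
Apparent dip = arctan|1.42579| = 55.0° (true dip is 55.7°, so apparent ≤ true as expected).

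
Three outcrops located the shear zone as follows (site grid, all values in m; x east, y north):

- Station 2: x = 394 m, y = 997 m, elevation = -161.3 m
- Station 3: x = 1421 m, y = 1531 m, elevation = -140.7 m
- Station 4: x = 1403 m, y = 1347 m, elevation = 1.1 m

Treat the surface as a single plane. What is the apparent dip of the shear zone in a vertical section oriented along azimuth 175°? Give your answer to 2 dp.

Two edge vectors: Station 2→Station 3 = (1027, 534, 20.6), Station 2→Station 4 = (1009, 350, 162.4).
Normal n = (Station 2→Station 3) × (Station 2→Station 4) = (79511.6, -145999.4, -179356).
So ∂z/∂x = −n_x/n_z = 0.44332 and ∂z/∂y = −n_y/n_z = −0.81402.
Unit vector along 175° is (sin 175°, cos 175°) = (0.0872, -0.9962).
Slope in that direction = a·(0.0872) + b·(-0.9962) = 0.84956.
Apparent dip = arctan|0.84956| = 40.35° (true dip is 42.8°, so apparent ≤ true as expected).

40.35°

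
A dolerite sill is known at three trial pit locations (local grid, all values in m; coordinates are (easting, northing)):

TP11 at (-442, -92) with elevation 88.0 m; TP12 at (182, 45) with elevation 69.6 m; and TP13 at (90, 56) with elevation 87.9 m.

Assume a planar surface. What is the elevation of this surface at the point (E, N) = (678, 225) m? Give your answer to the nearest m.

Let the plane be z = a·E + b·N + c.
TP12−TP11: 624a + 137b = −18.4;  TP13−TP11: 532a + 148b = −0.1.
Solving gives a = −0.13918, b = 0.49961.
Then c = 88 − a·-442 − b·-92 = 72.45.
At (678, 225): z = −94.4 + 112.4 + 72.45 = 90.5 m.

90 m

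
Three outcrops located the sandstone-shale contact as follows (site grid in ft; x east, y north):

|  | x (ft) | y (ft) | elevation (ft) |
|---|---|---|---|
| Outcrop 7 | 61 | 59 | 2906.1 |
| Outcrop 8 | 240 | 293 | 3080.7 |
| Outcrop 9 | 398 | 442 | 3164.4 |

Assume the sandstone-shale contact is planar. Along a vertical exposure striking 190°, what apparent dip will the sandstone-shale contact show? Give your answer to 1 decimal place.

Two edge vectors: Outcrop 7→Outcrop 8 = (179, 234, 174.6), Outcrop 7→Outcrop 9 = (337, 383, 258.3).
Normal n = (Outcrop 7→Outcrop 8) × (Outcrop 7→Outcrop 9) = (-6429.6, 12604.5, -10301).
So ∂z/∂x = −n_x/n_z = −0.62417 and ∂z/∂y = −n_y/n_z = 1.22362.
Unit vector along 190° is (sin 190°, cos 190°) = (-0.1736, -0.9848).
Slope in that direction = a·(-0.1736) + b·(-0.9848) = −1.09664.
Apparent dip = arctan|1.09664| = 47.6° (true dip is 53.9°, so apparent ≤ true as expected).

47.6°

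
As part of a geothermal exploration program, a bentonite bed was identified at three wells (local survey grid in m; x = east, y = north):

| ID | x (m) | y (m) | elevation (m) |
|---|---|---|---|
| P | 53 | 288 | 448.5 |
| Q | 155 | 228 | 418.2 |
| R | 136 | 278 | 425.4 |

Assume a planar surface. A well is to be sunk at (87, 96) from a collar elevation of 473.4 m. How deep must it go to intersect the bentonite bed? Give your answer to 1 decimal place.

Let the plane be z = a·x + b·y + c.
Q−P: 102a − 60b = −30.3;  R−P: 83a − 10b = −23.1.
Solving gives a = −0.27348, b = 0.04008.
Then c = 448.5 − a·53 − b·288 = 451.45.
At (87, 96): z_contact = −23.79 + 3.85 + 451.45 = 431.51 m.
Depth below ground = 473.4 − 431.51 = 41.9 m.

41.9 m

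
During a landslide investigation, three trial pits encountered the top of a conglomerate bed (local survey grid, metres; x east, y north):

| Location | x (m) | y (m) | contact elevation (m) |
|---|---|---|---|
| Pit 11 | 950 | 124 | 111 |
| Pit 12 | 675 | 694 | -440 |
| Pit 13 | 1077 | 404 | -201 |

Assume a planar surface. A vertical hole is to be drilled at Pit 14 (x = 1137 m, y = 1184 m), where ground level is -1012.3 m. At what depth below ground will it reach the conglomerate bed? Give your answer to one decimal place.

Two edge vectors: Pit 11→Pit 12 = (-275, 570, -551), Pit 11→Pit 13 = (127, 280, -312).
Normal n = (Pit 11→Pit 12) × (Pit 11→Pit 13) = (-23560, -155777, -149390).
So ∂z/∂x = −n_x/n_z = −0.157708 and ∂z/∂y = −n_y/n_z = −1.042754.
Intercept c from Pit 11: 111 + 149.82 + 129.30 = 390.12.
At (1137, 1184): z_contact = −179.31 − 1234.62 + 390.12 = -1023.81 m.
Depth below ground = -1012.3 − (-1023.81) = 11.5 m.

11.5 m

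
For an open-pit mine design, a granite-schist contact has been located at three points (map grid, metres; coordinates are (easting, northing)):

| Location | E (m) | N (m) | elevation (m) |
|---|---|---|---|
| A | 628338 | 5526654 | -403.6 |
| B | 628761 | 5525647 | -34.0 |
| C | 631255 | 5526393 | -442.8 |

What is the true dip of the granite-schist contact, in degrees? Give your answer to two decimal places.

Let the plane be z = a·E + b·N + c.
B−A: 423a − 1007b = 369.6;  C−A: 2917a − 261b = −39.2.
Solving gives a = −0.04809, b = −0.38723.
Gradient magnitude |∇z| = √(a² + b²) = √(0.00231 + 0.14995) = 0.39020.
True dip = arctan(0.39020) = 21.32°, dipping toward N (azimuth ≈ 007°).

21.32°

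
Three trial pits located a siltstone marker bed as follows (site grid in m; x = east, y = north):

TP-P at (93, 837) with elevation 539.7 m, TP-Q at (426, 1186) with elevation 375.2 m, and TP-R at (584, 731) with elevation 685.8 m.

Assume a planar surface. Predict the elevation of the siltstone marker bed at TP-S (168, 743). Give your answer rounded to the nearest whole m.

Two edge vectors: TP-P→TP-Q = (333, 349, -164.5), TP-P→TP-R = (491, -106, 146.1).
Normal n = (TP-P→TP-Q) × (TP-P→TP-R) = (33551.9, -129420.8, -206657).
So ∂z/∂x = −n_x/n_z = 0.16236 and ∂z/∂y = −n_y/n_z = −0.62626.
Intercept c from TP-P: 539.7 − 15.10 + 524.18 = 1048.78.
At (168, 743): z = 27.3 − 465.3 + 1048.78 = 610.7 m.

611 m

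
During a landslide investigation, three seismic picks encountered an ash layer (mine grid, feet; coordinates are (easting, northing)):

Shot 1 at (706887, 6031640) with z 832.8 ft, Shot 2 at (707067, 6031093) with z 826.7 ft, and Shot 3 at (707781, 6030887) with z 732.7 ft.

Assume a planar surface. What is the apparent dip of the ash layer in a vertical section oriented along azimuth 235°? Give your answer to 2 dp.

7.78°

Let the plane be z = a·E + b·N + c.
Shot 2−Shot 1: 180a − 547b = −6.1;  Shot 3−Shot 1: 894a − 753b = −100.1.
Solving gives a = −0.14191, b = −0.03555.
Unit vector along 235° is (sin 235°, cos 235°) = (-0.8192, -0.5736).
Slope in that direction = a·(-0.8192) + b·(-0.5736) = 0.13663.
Apparent dip = arctan|0.13663| = 7.78° (true dip is 8.3°, so apparent ≤ true as expected).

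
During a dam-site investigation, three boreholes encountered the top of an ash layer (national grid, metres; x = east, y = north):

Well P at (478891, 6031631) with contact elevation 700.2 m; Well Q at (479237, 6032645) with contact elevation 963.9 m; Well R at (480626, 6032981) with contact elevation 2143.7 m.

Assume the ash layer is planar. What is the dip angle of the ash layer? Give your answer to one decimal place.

40.6°

Let the plane be z = a·x + b·y + c.
Well Q−Well P: 346a + 1014b = 263.7;  Well R−Well P: 1735a + 1350b = 1443.5.
Solving gives a = 0.85724, b = −0.03245.
Gradient magnitude |∇z| = √(a² + b²) = √(0.73486 + 0.00105) = 0.85785.
True dip = arctan(0.85785) = 40.6°, dipping toward W (azimuth ≈ 272°).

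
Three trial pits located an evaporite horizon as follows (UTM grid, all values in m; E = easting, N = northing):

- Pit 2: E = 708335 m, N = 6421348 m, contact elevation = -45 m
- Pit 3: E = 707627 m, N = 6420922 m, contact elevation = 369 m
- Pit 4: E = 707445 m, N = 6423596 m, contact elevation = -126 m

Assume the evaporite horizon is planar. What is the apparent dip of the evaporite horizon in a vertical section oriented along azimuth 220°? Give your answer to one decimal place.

24.6°

Let the plane be z = a·E + b·N + c.
Pit 3−Pit 2: −708a − 426b = 414;  Pit 4−Pit 2: −890a + 2248b = −81.
Solving gives a = −0.45474, b = −0.21607.
Unit vector along 220° is (sin 220°, cos 220°) = (-0.6428, -0.7660).
Slope in that direction = a·(-0.6428) + b·(-0.7660) = 0.45782.
Apparent dip = arctan|0.45782| = 24.6° (true dip is 26.7°, so apparent ≤ true as expected).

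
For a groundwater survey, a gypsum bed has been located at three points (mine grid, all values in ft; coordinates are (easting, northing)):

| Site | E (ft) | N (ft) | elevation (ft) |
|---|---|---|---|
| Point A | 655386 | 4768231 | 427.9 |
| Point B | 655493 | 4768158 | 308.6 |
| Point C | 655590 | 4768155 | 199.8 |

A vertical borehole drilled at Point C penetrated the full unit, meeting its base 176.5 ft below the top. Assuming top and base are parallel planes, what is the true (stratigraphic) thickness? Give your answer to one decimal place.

Two edge vectors: Point A→Point B = (107, -73, -119.3), Point A→Point C = (204, -76, -228.1).
Normal n = (Point A→Point B) × (Point A→Point C) = (7584.5, 69.5, 6760).
So ∂z/∂E = −n_x/n_z = −1.12197 and ∂z/∂N = −n_y/n_z = −0.01028.
|∇z| = √(a²+b²) = 1.12201, so dip δ = arctan(1.12201) = 48.29°.
True thickness = vertical thickness × cos δ = 176.5 × cos 48.29° = 117.4 ft.

117.4 ft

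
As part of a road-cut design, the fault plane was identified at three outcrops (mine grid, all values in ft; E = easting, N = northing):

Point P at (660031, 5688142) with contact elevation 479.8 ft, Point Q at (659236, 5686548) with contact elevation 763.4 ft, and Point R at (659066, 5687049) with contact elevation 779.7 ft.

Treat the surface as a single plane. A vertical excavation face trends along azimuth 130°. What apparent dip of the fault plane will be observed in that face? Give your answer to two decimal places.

9.01°

Two edge vectors: Point P→Point Q = (-795, -1594, 283.6), Point P→Point R = (-965, -1093, 299.9).
Normal n = (Point P→Point Q) × (Point P→Point R) = (-168065.8, -35253.5, -669275).
So ∂z/∂E = −n_x/n_z = −0.25112 and ∂z/∂N = −n_y/n_z = −0.05267.
Unit vector along 130° is (sin 130°, cos 130°) = (0.7660, -0.6428).
Slope in that direction = a·(0.7660) + b·(-0.6428) = −0.15851.
Apparent dip = arctan|0.15851| = 9.01° (true dip is 14.4°, so apparent ≤ true as expected).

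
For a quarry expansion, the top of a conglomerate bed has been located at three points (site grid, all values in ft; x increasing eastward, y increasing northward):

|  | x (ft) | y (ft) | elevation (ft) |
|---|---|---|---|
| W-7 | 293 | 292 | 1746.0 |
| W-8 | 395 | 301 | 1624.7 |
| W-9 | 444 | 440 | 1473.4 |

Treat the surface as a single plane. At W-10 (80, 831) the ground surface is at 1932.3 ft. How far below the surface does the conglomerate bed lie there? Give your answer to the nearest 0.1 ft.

Two edge vectors: W-7→W-8 = (102, 9, -121.3), W-7→W-9 = (151, 148, -272.6).
Normal n = (W-7→W-8) × (W-7→W-9) = (15499, 9488.9, 13737).
So ∂z/∂x = −n_x/n_z = −1.12827 and ∂z/∂y = −n_y/n_z = −0.69075.
Intercept c from W-7: 1746 + 330.58 + 201.70 = 2278.28.
At (80, 831): z_contact = −90.26 − 574.02 + 2278.28 = 1614.00 ft.
Depth below ground = 1932.3 − 1614.00 = 318.3 ft.

318.3 ft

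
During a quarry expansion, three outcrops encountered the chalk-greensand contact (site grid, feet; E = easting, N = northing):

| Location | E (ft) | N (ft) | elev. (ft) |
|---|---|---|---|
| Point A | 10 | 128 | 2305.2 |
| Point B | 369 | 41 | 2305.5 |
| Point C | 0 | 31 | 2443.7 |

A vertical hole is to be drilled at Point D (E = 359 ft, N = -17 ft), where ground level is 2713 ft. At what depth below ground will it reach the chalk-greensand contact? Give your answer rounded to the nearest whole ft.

323 ft

Let the plane be z = a·E + b·N + c.
Point B−Point A: 359a − 87b = 0.3;  Point C−Point A: −10a − 97b = 138.5.
Solving gives a = −0.33677, b = −1.39312.
Then c = 2305.2 − a·10 − b·128 = 2486.89.
At (359, -17): z_contact = −120.9 + 23.7 + 2486.89 = 2389.7 ft.
Depth below ground = 2713 − 2389.7 = 323 ft.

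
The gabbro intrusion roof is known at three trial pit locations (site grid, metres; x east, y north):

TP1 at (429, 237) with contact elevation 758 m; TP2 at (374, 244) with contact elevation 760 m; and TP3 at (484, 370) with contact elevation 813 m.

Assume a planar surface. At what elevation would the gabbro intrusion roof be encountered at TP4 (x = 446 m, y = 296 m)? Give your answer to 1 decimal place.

782.3 m

Let the plane be z = a·x + b·y + c.
TP2−TP1: −55a + 7b = 2;  TP3−TP1: 55a + 133b = 55.
Solving gives a = 0.01545, b = 0.40714.
Then c = 758 − a·429 − b·237 = 654.88.
At (446, 296): z = 6.9 + 120.5 + 654.88 = 782.3 m.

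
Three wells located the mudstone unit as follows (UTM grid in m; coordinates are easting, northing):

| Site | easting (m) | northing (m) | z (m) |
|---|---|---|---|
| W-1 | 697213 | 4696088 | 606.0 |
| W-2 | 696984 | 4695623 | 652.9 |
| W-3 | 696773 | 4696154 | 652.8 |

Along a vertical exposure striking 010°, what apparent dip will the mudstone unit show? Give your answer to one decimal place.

Let the plane be z = a·easting + b·northing + c.
W-2−W-1: −229a − 465b = 46.9;  W-3−W-1: −440a + 66b = 46.8.
Solving gives a = −0.11314, b = −0.04514.
Unit vector along 010° is (sin 10°, cos 10°) = (0.1736, 0.9848).
Slope in that direction = a·(0.1736) + b·(0.9848) = −0.06410.
Apparent dip = arctan|0.06410| = 3.7° (true dip is 6.9°, so apparent ≤ true as expected).

3.7°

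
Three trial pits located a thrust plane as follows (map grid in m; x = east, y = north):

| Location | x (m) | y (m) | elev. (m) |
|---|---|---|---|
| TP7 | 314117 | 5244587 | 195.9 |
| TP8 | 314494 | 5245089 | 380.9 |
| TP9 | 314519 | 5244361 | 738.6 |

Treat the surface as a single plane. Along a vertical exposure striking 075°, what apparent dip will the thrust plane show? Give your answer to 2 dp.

Two edge vectors: TP7→TP8 = (377, 502, 185), TP7→TP9 = (402, -226, 542.7).
Normal n = (TP7→TP8) × (TP7→TP9) = (314245.4, -130227.9, -287006).
So ∂z/∂x = −n_x/n_z = 1.09491 and ∂z/∂y = −n_y/n_z = −0.45375.
Unit vector along 075° is (sin 75°, cos 75°) = (0.9659, 0.2588).
Slope in that direction = a·(0.9659) + b·(0.2588) = 0.94016.
Apparent dip = arctan|0.94016| = 43.23° (true dip is 49.8°, so apparent ≤ true as expected).

43.23°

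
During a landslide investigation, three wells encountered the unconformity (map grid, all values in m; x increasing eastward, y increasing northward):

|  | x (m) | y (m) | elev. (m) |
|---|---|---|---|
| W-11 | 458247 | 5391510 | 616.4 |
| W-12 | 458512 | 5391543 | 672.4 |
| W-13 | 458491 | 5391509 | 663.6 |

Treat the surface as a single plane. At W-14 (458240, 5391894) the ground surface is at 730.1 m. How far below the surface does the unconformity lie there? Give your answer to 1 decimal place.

61.7 m

Two edge vectors: W-11→W-12 = (265, 33, 56), W-11→W-13 = (244, -1, 47.2).
Normal n = (W-11→W-12) × (W-11→W-13) = (1613.6, 1156, -8317).
So ∂z/∂x = −n_x/n_z = 0.194012264 and ∂z/∂y = −n_y/n_z = 0.138992425.
Intercept c from W-11: 616.4 − 88905.54 − 749379.05 = −837668.19.
At (458240, 5391894): z_contact = 88904.18 + 749432.42 − 837668.19 = 668.42 m.
Depth below ground = 730.1 − 668.42 = 61.7 m.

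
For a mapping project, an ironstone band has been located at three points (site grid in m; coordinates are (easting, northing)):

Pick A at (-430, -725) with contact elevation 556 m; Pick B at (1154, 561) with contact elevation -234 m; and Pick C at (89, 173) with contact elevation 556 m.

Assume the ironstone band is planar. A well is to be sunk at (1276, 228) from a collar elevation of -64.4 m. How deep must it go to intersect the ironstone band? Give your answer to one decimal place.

465.1 m

Two edge vectors: Pick A→Pick B = (1584, 1286, -790), Pick A→Pick C = (519, 898, 0).
Normal n = (Pick A→Pick B) × (Pick A→Pick C) = (709420, -410010, 754998).
So ∂z/∂E = −n_x/n_z = −0.939632 and ∂z/∂N = −n_y/n_z = 0.543061.
Intercept c from Pick A: 556 − 404.04 + 393.72 = 545.68.
At (1276, 228): z_contact = −1198.97 + 123.82 + 545.68 = -529.47 m.
Depth below ground = -64.4 − (-529.47) = 465.1 m.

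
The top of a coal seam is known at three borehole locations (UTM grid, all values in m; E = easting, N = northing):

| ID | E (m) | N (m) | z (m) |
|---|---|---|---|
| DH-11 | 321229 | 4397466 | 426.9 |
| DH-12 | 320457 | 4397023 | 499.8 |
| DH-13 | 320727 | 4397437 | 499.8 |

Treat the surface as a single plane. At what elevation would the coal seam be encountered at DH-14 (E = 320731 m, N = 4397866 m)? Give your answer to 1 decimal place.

541.4 m

Let the plane be z = a·E + b·N + c.
DH-12−DH-11: −772a − 443b = 72.9;  DH-13−DH-11: −502a − 29b = 72.9.
Solving gives a = −0.150904509, b = 0.098415984.
Then c = 426.9 − a·321229 − b·4397466 = −383879.14.
At (320731, 4397866): z = −48399.8 + 432820.3 − 383879.14 = 541.4 m.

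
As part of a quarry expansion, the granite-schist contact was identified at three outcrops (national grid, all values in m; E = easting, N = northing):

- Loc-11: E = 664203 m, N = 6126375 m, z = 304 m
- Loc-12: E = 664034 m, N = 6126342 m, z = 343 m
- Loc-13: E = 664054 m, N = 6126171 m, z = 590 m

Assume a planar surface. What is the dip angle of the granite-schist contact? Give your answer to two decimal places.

Let the plane be z = a·E + b·N + c.
Loc-12−Loc-11: −169a − 33b = 39;  Loc-13−Loc-11: −149a − 204b = 286.
Solving gives a = 0.05014, b = −1.43858.
Gradient magnitude |∇z| = √(a² + b²) = √(0.00251 + 2.06951) = 1.43945.
True dip = arctan(1.43945) = 55.21°, dipping toward N (azimuth ≈ 358°).

55.21°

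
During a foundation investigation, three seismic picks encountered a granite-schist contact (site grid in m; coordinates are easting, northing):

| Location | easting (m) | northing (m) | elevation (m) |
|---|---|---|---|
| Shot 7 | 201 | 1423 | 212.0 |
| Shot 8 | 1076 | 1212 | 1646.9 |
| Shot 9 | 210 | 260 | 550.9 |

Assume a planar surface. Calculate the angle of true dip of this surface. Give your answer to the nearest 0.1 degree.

Let the plane be z = a·easting + b·northing + c.
Shot 8−Shot 7: 875a − 211b = 1434.9;  Shot 9−Shot 7: 9a − 1163b = 338.9.
Solving gives a = 1.57255, b = −0.27923.
Gradient magnitude |∇z| = √(a² + b²) = √(2.47292 + 0.07797) = 1.59715.
True dip = arctan(1.59715) = 57.9°, dipping toward W (azimuth ≈ 280°).

57.9°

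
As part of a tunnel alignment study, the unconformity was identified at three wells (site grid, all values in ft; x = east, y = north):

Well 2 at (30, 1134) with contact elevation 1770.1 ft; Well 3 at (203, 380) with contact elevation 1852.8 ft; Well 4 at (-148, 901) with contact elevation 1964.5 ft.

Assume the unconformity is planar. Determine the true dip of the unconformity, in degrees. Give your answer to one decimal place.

Two edge vectors: Well 2→Well 3 = (173, -754, 82.7), Well 2→Well 4 = (-178, -233, 194.4).
Normal n = (Well 2→Well 3) × (Well 2→Well 4) = (-127308.5, -48351.8, -174521).
So ∂z/∂x = −n_x/n_z = −0.72947 and ∂z/∂y = −n_y/n_z = −0.27705.
Gradient magnitude |∇z| = √(a² + b²) = √(0.53213 + 0.07676) = 0.78031.
True dip = arctan(0.78031) = 38.0°, dipping toward ENE (azimuth ≈ 069°).

38.0°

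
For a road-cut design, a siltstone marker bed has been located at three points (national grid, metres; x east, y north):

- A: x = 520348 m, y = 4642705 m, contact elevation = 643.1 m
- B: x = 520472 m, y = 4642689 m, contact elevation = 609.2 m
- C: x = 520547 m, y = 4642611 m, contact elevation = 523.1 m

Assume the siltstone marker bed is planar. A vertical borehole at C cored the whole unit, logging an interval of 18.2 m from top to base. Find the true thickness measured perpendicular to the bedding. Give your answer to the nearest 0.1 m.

13.1 m

Two edge vectors: A→B = (124, -16, -33.9), A→C = (199, -94, -120).
Normal n = (A→B) × (A→C) = (-1266.6, 8133.9, -8472).
So ∂z/∂x = −n_x/n_z = −0.14950 and ∂z/∂y = −n_y/n_z = 0.96009.
|∇z| = √(a²+b²) = 0.97166, so dip δ = arctan(0.97166) = 44.18°.
True thickness = vertical thickness × cos δ = 18.2 × cos 44.18° = 13.1 m.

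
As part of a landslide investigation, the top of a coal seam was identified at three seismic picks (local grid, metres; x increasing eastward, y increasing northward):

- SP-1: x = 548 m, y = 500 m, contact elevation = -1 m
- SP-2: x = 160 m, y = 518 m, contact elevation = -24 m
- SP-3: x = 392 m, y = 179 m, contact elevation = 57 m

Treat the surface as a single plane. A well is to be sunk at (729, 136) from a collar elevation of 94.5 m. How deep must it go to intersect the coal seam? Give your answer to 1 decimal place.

Two edge vectors: SP-1→SP-2 = (-388, 18, -23), SP-1→SP-3 = (-156, -321, 58).
Normal n = (SP-1→SP-2) × (SP-1→SP-3) = (-6339, 26092, 127356).
So ∂z/∂x = −n_x/n_z = 0.04977 and ∂z/∂y = −n_y/n_z = −0.20487.
Intercept c from SP-1: -1 − 27.28 + 102.44 = 74.16.
At (729, 136): z_contact = 36.29 − 27.86 + 74.16 = 82.58 m.
Depth below ground = 94.5 − 82.58 = 11.9 m.

11.9 m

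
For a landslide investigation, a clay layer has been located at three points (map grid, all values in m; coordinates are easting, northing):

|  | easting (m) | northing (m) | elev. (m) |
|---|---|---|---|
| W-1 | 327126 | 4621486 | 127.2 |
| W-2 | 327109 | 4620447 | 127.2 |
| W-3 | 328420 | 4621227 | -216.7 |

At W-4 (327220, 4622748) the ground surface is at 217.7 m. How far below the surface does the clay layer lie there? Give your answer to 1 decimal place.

Two edge vectors: W-1→W-2 = (-17, -1039, 0), W-1→W-3 = (1294, -259, -343.9).
Normal n = (W-1→W-2) × (W-1→W-3) = (357312.1, -5846.3, 1348869).
So ∂z/∂easting = −n_x/n_z = −0.264897555 and ∂z/∂northing = −n_y/n_z = 0.004334224.
Intercept c from W-1: 127.2 + 86654.88 − 20030.55 = 66751.52.
At (327220, 4622748): z_contact = −86679.78 + 20036.02 + 66751.52 = 107.77 m.
Depth below ground = 217.7 − 107.77 = 109.9 m.

109.9 m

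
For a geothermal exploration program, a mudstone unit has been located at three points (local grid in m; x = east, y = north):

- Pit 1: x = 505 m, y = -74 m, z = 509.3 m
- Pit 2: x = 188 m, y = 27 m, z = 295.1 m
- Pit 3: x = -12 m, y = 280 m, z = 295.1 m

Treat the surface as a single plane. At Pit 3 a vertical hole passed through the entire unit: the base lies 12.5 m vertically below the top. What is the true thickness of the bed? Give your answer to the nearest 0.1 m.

8.2 m

Two edge vectors: Pit 1→Pit 2 = (-317, 101, -214.2), Pit 1→Pit 3 = (-517, 354, -214.2).
Normal n = (Pit 1→Pit 2) × (Pit 1→Pit 3) = (54192.6, 42840, -60001).
So ∂z/∂x = −n_x/n_z = 0.90319 and ∂z/∂y = −n_y/n_z = 0.71399.
|∇z| = √(a²+b²) = 1.15132, so dip δ = arctan(1.15132) = 49.02°.
True thickness = vertical thickness × cos δ = 12.5 × cos 49.02° = 8.2 m.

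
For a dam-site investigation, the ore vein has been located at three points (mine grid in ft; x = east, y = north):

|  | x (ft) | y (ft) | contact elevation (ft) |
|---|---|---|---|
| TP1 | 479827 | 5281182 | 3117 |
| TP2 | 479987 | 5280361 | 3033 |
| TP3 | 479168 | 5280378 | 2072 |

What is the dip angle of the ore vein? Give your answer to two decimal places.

Two edge vectors: TP1→TP2 = (160, -821, -84), TP1→TP3 = (-659, -804, -1045).
Normal n = (TP1→TP2) × (TP1→TP3) = (790409, 222556, -669679).
So ∂z/∂x = −n_x/n_z = 1.18028 and ∂z/∂y = −n_y/n_z = 0.33233.
Gradient magnitude |∇z| = √(a² + b²) = √(1.39306 + 0.11044) = 1.22618.
True dip = arctan(1.22618) = 50.80°, dipping toward WSW (azimuth ≈ 254°).

50.80°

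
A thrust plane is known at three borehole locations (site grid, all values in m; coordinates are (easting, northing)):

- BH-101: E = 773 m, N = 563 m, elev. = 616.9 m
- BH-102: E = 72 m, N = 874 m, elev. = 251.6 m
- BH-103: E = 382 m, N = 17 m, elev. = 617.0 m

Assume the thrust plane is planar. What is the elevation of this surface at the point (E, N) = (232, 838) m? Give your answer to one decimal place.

Two edge vectors: BH-101→BH-102 = (-701, 311, -365.3), BH-101→BH-103 = (-391, -546, 0.1).
Normal n = (BH-101→BH-102) × (BH-101→BH-103) = (-199422.7, 142902.4, 504347).
So ∂z/∂E = −n_x/n_z = 0.39541 and ∂z/∂N = −n_y/n_z = −0.28334.
Intercept c from BH-101: 616.9 − 305.65 + 159.52 = 470.77.
At (232, 838): z = 91.7 − 237.4 + 470.77 = 325.1 m.

325.1 m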